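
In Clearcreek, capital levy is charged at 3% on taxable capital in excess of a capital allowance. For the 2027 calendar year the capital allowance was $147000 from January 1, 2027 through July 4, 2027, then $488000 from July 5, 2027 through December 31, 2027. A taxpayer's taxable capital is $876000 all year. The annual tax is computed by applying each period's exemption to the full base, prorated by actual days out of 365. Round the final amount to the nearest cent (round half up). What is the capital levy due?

January 1 – July 4, 2027: 185 days, exemption $147000 → ($876000 − $147000) × 3% × 185/365 = $11084.7945
July 5 – December 31, 2027: 180 days, exemption $488000 → ($876000 − $488000) × 3% × 180/365 = $5740.2740
Total = $16825.0685

$16825.07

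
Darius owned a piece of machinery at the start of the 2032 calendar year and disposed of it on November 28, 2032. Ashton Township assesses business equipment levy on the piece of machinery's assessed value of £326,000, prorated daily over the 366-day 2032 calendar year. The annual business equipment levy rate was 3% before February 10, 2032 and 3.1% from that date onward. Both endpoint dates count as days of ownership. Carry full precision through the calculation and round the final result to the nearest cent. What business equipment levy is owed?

£9,159.17

January 1 – February 9, 2032: 40 days at 3% → £326,000 × 3% × 40/366 = £1,068.8525
February 10 – November 28, 2032: 293 days at 3.1% → £326,000 × 3.1% × 293/366 = £8,090.3224
Total = £9,159.1749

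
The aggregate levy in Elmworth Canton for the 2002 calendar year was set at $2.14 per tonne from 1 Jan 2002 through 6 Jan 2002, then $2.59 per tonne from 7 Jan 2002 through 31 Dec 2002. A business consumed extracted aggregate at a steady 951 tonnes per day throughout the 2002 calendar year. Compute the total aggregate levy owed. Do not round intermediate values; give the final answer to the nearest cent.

1 Jan – 6 Jan 2002: 6 days × 951 tonnes/day = 5,706 tonnes at $2.14/tonne → $12210.84
7 Jan – 31 Dec 2002: 359 days × 951 tonnes/day = 341,409 tonnes at $2.59/tonne → $884249.31

$896460.15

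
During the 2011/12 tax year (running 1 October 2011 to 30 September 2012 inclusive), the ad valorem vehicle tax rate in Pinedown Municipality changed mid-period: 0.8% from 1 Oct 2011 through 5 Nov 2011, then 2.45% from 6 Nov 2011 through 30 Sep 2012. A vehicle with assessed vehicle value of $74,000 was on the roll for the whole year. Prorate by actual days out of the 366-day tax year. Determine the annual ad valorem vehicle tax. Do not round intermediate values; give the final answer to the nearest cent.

1 Oct – 5 Nov 2011: 36 days at 0.8% → $74,000 × 0.8% × 36/366 = $58.2295
6 Nov 2011 – 30 Sep 2012: 330 days at 2.45% → $74,000 × 2.45% × 330/366 = $1,634.6721
Total = $1,692.9016

$1,692.90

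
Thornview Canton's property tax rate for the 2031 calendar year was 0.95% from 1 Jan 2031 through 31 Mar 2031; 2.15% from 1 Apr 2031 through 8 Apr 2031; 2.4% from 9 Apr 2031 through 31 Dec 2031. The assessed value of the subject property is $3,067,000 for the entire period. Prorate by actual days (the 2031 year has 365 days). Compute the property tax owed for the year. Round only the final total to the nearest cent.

1 Jan – 31 Mar 2031: 90 days at 0.95% → $3,067,000 × 0.95% × 90/365 = $7,184.3425
1 Apr – 8 Apr 2031: 8 days at 2.15% → $3,067,000 × 2.15% × 8/365 = $1,445.2712
9 Apr – 31 Dec 2031: 267 days at 2.4% → $3,067,000 × 2.4% × 267/365 = $53,844.7562
Total = $62,474.3699

$62,474.37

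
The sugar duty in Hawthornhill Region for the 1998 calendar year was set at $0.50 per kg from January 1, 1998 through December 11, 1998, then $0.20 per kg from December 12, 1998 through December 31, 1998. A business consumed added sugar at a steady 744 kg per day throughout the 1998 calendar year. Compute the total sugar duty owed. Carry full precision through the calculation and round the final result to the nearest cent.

January 1 – December 11, 1998: 345 days × 744 kg/day = 256,680 kg at $0.50/kg → $128340.00
December 12 – December 31, 1998: 20 days × 744 kg/day = 14,880 kg at $0.20/kg → $2976.00

$131316.00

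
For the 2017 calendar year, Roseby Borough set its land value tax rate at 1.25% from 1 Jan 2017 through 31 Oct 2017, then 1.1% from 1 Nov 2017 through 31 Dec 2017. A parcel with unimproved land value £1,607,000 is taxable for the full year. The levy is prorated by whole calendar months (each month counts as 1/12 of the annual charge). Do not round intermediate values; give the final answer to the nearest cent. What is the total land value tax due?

1 Jan – 31 Oct 2017: 10 months at 1.25% → £1,607,000 × 1.25% × 10/12 = £16,739.5833
1 Nov – 31 Dec 2017: 2 months at 1.1% → £1,607,000 × 1.1% × 2/12 = £2,946.1667
Total = £19,685.7500

£19,685.75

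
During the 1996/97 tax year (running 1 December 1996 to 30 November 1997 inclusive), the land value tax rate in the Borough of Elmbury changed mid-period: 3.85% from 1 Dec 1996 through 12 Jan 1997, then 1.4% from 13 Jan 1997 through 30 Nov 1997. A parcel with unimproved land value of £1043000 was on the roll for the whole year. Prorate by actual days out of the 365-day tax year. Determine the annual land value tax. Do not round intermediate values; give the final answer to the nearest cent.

1 Dec 1996 – 12 Jan 1997: 43 days at 3.85% → £1043000 × 3.85% × 43/365 = £4730.6479
13 Jan – 30 Nov 1997: 322 days at 1.4% → £1043000 × 1.4% × 322/365 = £12881.7644
Total = £17612.4123

£17612.41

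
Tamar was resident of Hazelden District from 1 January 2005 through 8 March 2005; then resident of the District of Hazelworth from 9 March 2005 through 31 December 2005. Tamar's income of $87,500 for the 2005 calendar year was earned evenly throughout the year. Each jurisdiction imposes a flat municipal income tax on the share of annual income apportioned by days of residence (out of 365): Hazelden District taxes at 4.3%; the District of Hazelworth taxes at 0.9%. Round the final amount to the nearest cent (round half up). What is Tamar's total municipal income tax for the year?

$1,333.60

Hazelden District, 1 January – 8 March 2005: 67 days → $87,500 × 4.3% × 67/365 = $690.6507
The District of Hazelworth, 9 March – 31 December 2005: 298 days → $87,500 × 0.9% × 298/365 = $642.9452
Total = $1,333.5959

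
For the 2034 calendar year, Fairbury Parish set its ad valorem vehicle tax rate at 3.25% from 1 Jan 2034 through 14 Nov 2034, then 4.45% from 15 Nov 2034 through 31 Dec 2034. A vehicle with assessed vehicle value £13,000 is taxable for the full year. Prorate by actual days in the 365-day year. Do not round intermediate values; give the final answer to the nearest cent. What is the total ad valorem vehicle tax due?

1 Jan – 14 Nov 2034: 318 days at 3.25% → £13,000 × 3.25% × 318/365 = £368.0959
15 Nov – 31 Dec 2034: 47 days at 4.45% → £13,000 × 4.45% × 47/365 = £74.4918
Total = £442.5877

£442.59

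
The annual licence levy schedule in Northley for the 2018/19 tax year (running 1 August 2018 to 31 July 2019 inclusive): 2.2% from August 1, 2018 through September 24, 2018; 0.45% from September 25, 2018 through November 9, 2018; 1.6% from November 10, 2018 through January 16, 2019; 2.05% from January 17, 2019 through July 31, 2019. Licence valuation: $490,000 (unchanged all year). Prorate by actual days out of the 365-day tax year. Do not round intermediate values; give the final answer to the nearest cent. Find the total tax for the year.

August 1 – September 24, 2018: 55 days at 2.2% → $490,000 × 2.2% × 55/365 = $1,624.3836
September 25 – November 9, 2018: 46 days at 0.45% → $490,000 × 0.45% × 46/365 = $277.8904
November 10, 2018 – January 16, 2019: 68 days at 1.6% → $490,000 × 1.6% × 68/365 = $1,460.6027
January 17 – July 31, 2019: 196 days at 2.05% → $490,000 × 2.05% × 196/365 = $5,394.0274
Total = $8,756.9041

$8,756.90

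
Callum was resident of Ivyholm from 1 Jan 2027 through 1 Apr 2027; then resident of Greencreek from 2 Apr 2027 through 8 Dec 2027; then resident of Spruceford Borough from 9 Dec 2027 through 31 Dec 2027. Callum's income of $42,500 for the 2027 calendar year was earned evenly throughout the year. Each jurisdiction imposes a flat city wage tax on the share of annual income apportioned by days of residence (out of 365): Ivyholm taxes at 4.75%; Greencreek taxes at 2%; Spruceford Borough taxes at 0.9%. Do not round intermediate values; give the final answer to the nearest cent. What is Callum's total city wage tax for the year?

Ivyholm, 1 Jan – 1 Apr 2027: 91 days → $42,500 × 4.75% × 91/365 = $503.3048
Greencreek, 2 Apr – 8 Dec 2027: 251 days → $42,500 × 2% × 251/365 = $584.5205
Spruceford Borough, 9 Dec – 31 Dec 2027: 23 days → $42,500 × 0.9% × 23/365 = $24.1027
Total = $1,111.9281

$1,111.93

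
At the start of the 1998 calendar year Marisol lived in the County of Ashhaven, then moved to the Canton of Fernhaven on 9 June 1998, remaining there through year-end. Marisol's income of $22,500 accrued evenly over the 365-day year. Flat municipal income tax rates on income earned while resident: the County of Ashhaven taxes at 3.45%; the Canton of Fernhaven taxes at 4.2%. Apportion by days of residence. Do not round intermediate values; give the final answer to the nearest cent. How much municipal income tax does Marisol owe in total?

The County of Ashhaven, 1 January – 8 June 1998: 159 days → $22,500 × 3.45% × 159/365 = $338.1473
The Canton of Fernhaven, 9 June – 31 December 1998: 206 days → $22,500 × 4.2% × 206/365 = $533.3425
Total = $871.4897

$871.49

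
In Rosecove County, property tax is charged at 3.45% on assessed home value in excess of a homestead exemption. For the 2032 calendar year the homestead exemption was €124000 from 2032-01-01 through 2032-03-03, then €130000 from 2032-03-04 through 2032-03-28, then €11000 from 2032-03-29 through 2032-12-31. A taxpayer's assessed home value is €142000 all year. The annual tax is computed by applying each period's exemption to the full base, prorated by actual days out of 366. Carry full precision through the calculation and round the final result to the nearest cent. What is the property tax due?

€3568.02

2032-01-01 to 2032-03-03: 63 days, exemption €124000 → (€142000 − €124000) × 3.45% × 63/366 = €106.8934
2032-03-04 to 2032-03-28: 25 days, exemption €130000 → (€142000 − €130000) × 3.45% × 25/366 = €28.2787
2032-03-29 to 2032-12-31: 278 days, exemption €11000 → (€142000 − €11000) × 3.45% × 278/366 = €3432.8443
Total = €3568.0164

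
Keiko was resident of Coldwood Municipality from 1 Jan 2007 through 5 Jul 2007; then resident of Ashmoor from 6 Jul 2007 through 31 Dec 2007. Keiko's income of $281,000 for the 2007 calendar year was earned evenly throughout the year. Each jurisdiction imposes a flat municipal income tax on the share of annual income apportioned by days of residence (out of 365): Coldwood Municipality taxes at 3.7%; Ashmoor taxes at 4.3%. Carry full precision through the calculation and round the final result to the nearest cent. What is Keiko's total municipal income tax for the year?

Coldwood Municipality, 1 Jan – 5 Jul 2007: 186 days → $281,000 × 3.7% × 186/365 = $5,298.1973
Ashmoor, 6 Jul – 31 Dec 2007: 179 days → $281,000 × 4.3% × 179/365 = $5,925.6356
Total = $11,223.8329

$11,223.83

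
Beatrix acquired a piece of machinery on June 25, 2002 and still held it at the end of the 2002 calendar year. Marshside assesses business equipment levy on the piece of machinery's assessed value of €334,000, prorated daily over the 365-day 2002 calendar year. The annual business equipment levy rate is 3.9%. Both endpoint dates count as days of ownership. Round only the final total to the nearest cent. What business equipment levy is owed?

€6,780.66

Days held (June 25 – December 31, 2002): 190 out of 365
Tax = €334,000 × 3.9% × 190/365 = €6,780.6575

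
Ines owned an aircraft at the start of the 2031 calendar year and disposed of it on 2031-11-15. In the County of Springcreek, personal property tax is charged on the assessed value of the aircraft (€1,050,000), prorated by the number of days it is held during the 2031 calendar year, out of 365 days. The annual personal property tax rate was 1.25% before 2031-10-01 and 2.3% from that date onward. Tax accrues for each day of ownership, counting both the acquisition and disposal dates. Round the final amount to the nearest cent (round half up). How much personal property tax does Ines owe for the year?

2031-01-01 to 2031-09-30: 273 days at 1.25% → €1,050,000 × 1.25% × 273/365 = €9,816.7808
2031-10-01 to 2031-11-15: 46 days at 2.3% → €1,050,000 × 2.3% × 46/365 = €3,043.5616
Total = €12,860.3425

€12,860.34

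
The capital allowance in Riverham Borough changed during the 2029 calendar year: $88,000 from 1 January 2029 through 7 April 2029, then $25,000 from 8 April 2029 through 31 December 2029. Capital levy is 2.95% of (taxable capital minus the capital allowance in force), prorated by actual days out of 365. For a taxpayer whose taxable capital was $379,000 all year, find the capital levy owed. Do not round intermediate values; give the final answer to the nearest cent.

$9,949.10

1 January – 7 April 2029: 97 days, exemption $88,000 → ($379,000 − $88,000) × 2.95% × 97/365 = $2,281.3603
8 April – 31 December 2029: 268 days, exemption $25,000 → ($379,000 − $25,000) × 2.95% × 268/365 = $7,667.7370
Total = $9,949.0973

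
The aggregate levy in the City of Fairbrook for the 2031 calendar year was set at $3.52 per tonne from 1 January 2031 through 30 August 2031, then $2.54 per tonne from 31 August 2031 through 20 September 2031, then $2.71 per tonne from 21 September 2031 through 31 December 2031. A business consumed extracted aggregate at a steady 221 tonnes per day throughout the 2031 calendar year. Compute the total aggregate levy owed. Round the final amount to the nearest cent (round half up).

$261,133.60

1 January – 30 August 2031: 242 days × 221 tonnes/day = 53,482 tonnes at $3.52/tonne → $188,256.64
31 August – 20 September 2031: 21 days × 221 tonnes/day = 4,641 tonnes at $2.54/tonne → $11,788.14
21 September – 31 December 2031: 102 days × 221 tonnes/day = 22,542 tonnes at $2.71/tonne → $61,088.82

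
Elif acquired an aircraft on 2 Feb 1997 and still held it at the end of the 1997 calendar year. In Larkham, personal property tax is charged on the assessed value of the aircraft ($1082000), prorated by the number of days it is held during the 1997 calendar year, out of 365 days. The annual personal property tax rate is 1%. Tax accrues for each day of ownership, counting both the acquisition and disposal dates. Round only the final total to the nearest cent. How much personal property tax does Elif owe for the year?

$9871.40

Days held (2 Feb – 31 Dec 1997): 333 out of 365
Tax = $1082000 × 1% × 333/365 = $9871.3973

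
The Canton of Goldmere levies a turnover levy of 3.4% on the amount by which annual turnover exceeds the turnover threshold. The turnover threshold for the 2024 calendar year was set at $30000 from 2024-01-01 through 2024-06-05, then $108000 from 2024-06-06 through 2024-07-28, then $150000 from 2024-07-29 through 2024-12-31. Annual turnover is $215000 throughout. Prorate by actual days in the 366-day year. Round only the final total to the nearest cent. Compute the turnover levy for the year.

2024-01-01 to 2024-06-05: 157 days, exemption $30000 → ($215000 − $30000) × 3.4% × 157/366 = $2698.1694
2024-06-06 to 2024-07-28: 53 days, exemption $108000 → ($215000 − $108000) × 3.4% × 53/366 = $526.8142
2024-07-29 to 2024-12-31: 156 days, exemption $150000 → ($215000 − $150000) × 3.4% × 156/366 = $941.9672
Total = $4166.9508

$4166.95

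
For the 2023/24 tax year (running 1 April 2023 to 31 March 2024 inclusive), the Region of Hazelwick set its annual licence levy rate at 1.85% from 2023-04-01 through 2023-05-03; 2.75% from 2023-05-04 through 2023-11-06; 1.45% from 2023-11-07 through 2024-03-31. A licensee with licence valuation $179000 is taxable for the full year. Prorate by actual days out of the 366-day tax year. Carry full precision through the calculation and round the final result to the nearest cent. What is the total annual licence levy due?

2023-04-01 to 2023-05-03: 33 days at 1.85% → $179000 × 1.85% × 33/366 = $298.5779
2023-05-04 to 2023-11-06: 187 days at 2.75% → $179000 × 2.75% × 187/366 = $2515.0478
2023-11-07 to 2024-03-31: 146 days at 1.45% → $179000 × 1.45% × 146/366 = $1035.3634
Total = $3848.9891

$3848.99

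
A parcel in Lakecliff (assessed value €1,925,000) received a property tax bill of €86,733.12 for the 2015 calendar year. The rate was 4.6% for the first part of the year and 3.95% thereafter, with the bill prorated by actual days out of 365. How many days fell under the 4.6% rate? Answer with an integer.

312 days

Let d = days at the first rate; then 365 − d days at the second rate.
€1,925,000 × [4.6%·d + 3.95%·(365−d)] / 365 = €86,733.12
Solving gives d = 312, so the new rate took effect on November 9, 2015.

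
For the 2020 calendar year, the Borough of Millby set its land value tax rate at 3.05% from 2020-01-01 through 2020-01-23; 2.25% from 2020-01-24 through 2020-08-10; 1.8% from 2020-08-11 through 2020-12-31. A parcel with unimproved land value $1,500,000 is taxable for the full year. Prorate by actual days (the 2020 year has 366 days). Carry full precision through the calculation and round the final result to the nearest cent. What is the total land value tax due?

$31,866.80

2020-01-01 to 2020-01-23: 23 days at 3.05% → $1,500,000 × 3.05% × 23/366 = $2,875.0000
2020-01-24 to 2020-08-10: 200 days at 2.25% → $1,500,000 × 2.25% × 200/366 = $18,442.6230
2020-08-11 to 2020-12-31: 143 days at 1.8% → $1,500,000 × 1.8% × 143/366 = $10,549.1803
Total = $31,866.8033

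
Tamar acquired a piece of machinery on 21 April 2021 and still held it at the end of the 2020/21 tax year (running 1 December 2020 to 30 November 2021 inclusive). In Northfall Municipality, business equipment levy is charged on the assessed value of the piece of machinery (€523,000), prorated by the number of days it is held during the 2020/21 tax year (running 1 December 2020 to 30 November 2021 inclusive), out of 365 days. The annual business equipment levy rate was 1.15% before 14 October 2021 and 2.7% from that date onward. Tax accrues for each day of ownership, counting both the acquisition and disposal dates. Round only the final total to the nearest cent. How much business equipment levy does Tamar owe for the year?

€4,757.15

21 April – 13 October 2021: 176 days at 1.15% → €523,000 × 1.15% × 176/365 = €2,900.1425
14 October – 30 November 2021: 48 days at 2.7% → €523,000 × 2.7% × 48/365 = €1,857.0082
Total = €4,757.1507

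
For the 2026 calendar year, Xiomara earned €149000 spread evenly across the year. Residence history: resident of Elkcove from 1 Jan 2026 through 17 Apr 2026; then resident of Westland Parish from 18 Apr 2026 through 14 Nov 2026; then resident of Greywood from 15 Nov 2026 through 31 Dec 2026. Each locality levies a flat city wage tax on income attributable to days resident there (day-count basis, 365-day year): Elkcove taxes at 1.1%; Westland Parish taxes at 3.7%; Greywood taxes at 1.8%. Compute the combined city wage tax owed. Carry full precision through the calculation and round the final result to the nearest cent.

€4012.79

Elkcove, 1 Jan – 17 Apr 2026: 107 days → €149000 × 1.1% × 107/365 = €480.4740
Westland Parish, 18 Apr – 14 Nov 2026: 211 days → €149000 × 3.7% × 211/365 = €3186.9671
Greywood, 15 Nov – 31 Dec 2026: 47 days → €149000 × 1.8% × 47/365 = €345.3534
Total = €4012.7945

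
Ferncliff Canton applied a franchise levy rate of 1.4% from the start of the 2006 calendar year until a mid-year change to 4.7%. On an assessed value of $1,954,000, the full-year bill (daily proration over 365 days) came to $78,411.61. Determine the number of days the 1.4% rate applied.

Let d = days at the first rate; then 365 − d days at the second rate.
$1,954,000 × [1.4%·d + 4.7%·(365−d)] / 365 = $78,411.61
Solving gives d = 76, so the new rate took effect on March 18, 2006.

76 days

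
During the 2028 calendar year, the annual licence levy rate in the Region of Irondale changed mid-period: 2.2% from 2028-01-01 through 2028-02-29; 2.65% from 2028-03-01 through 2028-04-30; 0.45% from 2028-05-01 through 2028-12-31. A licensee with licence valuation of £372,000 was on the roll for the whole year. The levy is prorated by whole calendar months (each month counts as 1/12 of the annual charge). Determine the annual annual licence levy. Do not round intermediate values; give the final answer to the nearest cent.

£4,123.00

2028-01-01 to 2028-02-29: 2 months at 2.2% → £372,000 × 2.2% × 2/12 = £1,364.0000
2028-03-01 to 2028-04-30: 2 months at 2.65% → £372,000 × 2.65% × 2/12 = £1,643.0000
2028-05-01 to 2028-12-31: 8 months at 0.45% → £372,000 × 0.45% × 8/12 = £1,116.0000
Total = £4,123.0000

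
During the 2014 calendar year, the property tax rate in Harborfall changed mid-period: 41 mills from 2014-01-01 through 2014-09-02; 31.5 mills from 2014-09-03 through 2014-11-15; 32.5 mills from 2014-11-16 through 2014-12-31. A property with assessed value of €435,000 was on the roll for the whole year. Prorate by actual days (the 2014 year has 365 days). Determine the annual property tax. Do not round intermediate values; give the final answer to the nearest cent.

2014-01-01 to 2014-09-02: 245 days at 41 mills → €435,000 × 4.1% × 245/365 = €11,971.4384
2014-09-03 to 2014-11-15: 74 days at 31.5 mills → €435,000 × 3.15% × 74/365 = €2,778.0411
2014-11-16 to 2014-12-31: 46 days at 32.5 mills → €435,000 × 3.25% × 46/365 = €1,781.7123
Total = €16,531.1918

€16,531.19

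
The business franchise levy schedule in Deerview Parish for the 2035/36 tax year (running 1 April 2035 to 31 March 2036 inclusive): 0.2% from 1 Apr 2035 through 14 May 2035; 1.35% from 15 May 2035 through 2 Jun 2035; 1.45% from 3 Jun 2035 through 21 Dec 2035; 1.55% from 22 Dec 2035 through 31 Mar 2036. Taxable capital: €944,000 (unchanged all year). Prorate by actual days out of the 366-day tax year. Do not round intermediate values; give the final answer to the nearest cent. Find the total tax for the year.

1 Apr – 14 May 2035: 44 days at 0.2% → €944,000 × 0.2% × 44/366 = €226.9727
15 May – 2 Jun 2035: 19 days at 1.35% → €944,000 × 1.35% × 19/366 = €661.5738
3 Jun – 21 Dec 2035: 202 days at 1.45% → €944,000 × 1.45% × 202/366 = €7,554.5792
22 Dec 2035 – 31 Mar 2036: 101 days at 1.55% → €944,000 × 1.55% × 101/366 = €4,037.7923
Total = €12,480.9180

€12,480.92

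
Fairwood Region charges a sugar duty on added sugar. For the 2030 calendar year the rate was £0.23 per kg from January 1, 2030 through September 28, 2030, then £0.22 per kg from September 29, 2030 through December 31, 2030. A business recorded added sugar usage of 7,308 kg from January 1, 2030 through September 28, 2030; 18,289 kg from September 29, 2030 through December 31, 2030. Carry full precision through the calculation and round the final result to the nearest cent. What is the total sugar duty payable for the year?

January 1 – September 28, 2030: 7,308 kg at £0.23/kg → £1,680.84
September 29 – December 31, 2030: 18,289 kg at £0.22/kg → £4,023.58

£5,704.42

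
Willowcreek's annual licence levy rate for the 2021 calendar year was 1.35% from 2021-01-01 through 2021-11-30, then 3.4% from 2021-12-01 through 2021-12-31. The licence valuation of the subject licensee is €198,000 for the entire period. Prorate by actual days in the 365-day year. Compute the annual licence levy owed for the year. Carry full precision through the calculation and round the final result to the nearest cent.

€3,017.74

2021-01-01 to 2021-11-30: 334 days at 1.35% → €198,000 × 1.35% × 334/365 = €2,445.9781
2021-12-01 to 2021-12-31: 31 days at 3.4% → €198,000 × 3.4% × 31/365 = €571.7589
Total = €3,017.7370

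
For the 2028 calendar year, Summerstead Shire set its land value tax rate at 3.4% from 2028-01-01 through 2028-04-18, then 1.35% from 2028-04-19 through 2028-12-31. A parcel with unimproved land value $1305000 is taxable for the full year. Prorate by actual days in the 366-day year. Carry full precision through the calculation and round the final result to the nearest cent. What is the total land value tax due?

$25584.77

2028-01-01 to 2028-04-18: 109 days at 3.4% → $1305000 × 3.4% × 109/366 = $13214.0164
2028-04-19 to 2028-12-31: 257 days at 1.35% → $1305000 × 1.35% × 257/366 = $12370.7582
Total = $25584.7746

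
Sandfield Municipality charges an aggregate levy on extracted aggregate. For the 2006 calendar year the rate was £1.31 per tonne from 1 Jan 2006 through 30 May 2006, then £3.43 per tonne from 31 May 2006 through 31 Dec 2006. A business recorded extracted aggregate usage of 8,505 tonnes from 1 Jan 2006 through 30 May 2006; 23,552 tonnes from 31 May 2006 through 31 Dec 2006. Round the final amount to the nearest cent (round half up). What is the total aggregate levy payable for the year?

£91,924.91

1 Jan – 30 May 2006: 8,505 tonnes at £1.31/tonne → £11,141.55
31 May – 31 Dec 2006: 23,552 tonnes at £3.43/tonne → £80,783.36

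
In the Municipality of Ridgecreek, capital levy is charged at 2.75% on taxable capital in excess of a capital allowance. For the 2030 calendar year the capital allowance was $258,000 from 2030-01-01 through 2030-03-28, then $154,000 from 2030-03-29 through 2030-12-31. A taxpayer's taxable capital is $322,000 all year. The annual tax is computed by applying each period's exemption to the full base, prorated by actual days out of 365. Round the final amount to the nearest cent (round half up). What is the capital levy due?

2030-01-01 to 2030-03-28: 87 days, exemption $258,000 → ($322,000 − $258,000) × 2.75% × 87/365 = $419.5068
2030-03-29 to 2030-12-31: 278 days, exemption $154,000 → ($322,000 − $154,000) × 2.75% × 278/365 = $3,518.7945
Total = $3,938.3014

$3,938.30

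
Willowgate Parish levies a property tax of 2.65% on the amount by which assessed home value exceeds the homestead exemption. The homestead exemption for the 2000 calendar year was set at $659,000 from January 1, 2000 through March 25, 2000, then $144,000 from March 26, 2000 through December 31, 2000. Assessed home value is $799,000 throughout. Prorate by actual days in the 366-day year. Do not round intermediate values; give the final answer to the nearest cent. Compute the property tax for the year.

$14,188.00

January 1 – March 25, 2000: 85 days, exemption $659,000 → ($799,000 − $659,000) × 2.65% × 85/366 = $861.6120
March 26 – December 31, 2000: 281 days, exemption $144,000 → ($799,000 − $144,000) × 2.65% × 281/366 = $13,326.3866
Total = $14,187.9986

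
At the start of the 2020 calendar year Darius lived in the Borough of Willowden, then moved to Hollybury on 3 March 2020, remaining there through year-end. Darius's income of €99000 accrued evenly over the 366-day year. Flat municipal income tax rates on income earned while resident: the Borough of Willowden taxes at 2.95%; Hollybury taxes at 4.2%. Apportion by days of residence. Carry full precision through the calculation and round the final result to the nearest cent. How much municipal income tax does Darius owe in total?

The Borough of Willowden, 1 January – 2 March 2020: 62 days → €99000 × 2.95% × 62/366 = €494.7295
Hollybury, 3 March – 31 December 2020: 304 days → €99000 × 4.2% × 304/366 = €3453.6393
Total = €3948.3689

€3948.37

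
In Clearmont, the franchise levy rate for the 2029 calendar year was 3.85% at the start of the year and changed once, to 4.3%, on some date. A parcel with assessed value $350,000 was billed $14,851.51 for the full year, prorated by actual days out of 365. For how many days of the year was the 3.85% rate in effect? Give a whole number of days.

Let d = days at the first rate; then 365 − d days at the second rate.
$350,000 × [3.85%·d + 4.3%·(365−d)] / 365 = $14,851.51
Solving gives d = 46, so the new rate took effect on February 16, 2029.

46 days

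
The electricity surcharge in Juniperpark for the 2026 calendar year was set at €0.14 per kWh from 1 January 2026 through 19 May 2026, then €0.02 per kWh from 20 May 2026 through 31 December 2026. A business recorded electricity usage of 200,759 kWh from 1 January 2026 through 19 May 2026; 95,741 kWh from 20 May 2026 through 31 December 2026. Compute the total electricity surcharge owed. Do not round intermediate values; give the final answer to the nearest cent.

1 January – 19 May 2026: 200,759 kWh at €0.14/kWh → €28,106.26
20 May – 31 December 2026: 95,741 kWh at €0.02/kWh → €1,914.82

€30,021.08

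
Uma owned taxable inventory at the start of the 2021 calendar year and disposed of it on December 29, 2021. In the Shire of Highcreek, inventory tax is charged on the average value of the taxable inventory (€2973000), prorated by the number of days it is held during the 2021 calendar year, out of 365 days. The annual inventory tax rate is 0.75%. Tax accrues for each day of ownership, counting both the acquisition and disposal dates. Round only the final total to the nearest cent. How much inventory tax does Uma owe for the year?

Days held (January 1 – December 29, 2021): 363 out of 365
Tax = €2973000 × 0.75% × 363/365 = €22175.3219

€22175.32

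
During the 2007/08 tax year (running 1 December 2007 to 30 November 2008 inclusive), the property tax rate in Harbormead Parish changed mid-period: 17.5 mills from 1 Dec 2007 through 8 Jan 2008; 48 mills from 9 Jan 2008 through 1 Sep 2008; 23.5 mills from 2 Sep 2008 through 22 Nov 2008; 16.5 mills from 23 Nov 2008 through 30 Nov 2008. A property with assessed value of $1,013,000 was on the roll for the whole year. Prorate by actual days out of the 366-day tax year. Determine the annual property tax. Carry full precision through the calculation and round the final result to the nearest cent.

1 Dec 2007 – 8 Jan 2008: 39 days at 17.5 mills → $1,013,000 × 1.75% × 39/366 = $1,888.9959
9 Jan – 1 Sep 2008: 237 days at 48 mills → $1,013,000 × 4.8% × 237/366 = $31,486.0328
2 Sep – 22 Nov 2008: 82 days at 23.5 mills → $1,013,000 × 2.35% × 82/366 = $5,333.4727
23 Nov – 30 Nov 2008: 8 days at 16.5 mills → $1,013,000 × 1.65% × 8/366 = $365.3443
Total = $39,073.8456

$39,073.85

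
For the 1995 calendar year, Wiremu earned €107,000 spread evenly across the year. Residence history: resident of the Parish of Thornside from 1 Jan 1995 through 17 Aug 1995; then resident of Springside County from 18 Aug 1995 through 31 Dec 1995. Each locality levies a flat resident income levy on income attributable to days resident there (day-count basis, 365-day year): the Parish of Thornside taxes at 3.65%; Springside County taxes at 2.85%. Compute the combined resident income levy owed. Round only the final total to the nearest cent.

€3,586.55

The Parish of Thornside, 1 Jan – 17 Aug 1995: 229 days → €107,000 × 3.65% × 229/365 = €2,450.3000
Springside County, 18 Aug – 31 Dec 1995: 136 days → €107,000 × 2.85% × 136/365 = €1,136.2521
Total = €3,586.5521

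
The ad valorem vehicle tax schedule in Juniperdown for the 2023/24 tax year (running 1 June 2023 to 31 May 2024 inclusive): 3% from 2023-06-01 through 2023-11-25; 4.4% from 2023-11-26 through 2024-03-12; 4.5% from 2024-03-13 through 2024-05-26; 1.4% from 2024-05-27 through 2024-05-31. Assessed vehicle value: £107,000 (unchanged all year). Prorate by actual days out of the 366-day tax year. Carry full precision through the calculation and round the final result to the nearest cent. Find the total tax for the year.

£3,957.54

2023-06-01 to 2023-11-25: 178 days at 3% → £107,000 × 3% × 178/366 = £1,561.1475
2023-11-26 to 2024-03-12: 108 days at 4.4% → £107,000 × 4.4% × 108/366 = £1,389.2459
2024-03-13 to 2024-05-26: 75 days at 4.5% → £107,000 × 4.5% × 75/366 = £986.6803
2024-05-27 to 2024-05-31: 5 days at 1.4% → £107,000 × 1.4% × 5/366 = £20.4645
Total = £3,957.5383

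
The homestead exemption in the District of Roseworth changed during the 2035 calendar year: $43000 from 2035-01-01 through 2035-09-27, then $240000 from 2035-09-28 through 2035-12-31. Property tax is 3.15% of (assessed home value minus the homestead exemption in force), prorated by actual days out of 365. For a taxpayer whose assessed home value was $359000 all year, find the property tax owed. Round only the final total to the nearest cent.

$8338.87

2035-01-01 to 2035-09-27: 270 days, exemption $43000 → ($359000 − $43000) × 3.15% × 270/365 = $7363.2329
2035-09-28 to 2035-12-31: 95 days, exemption $240000 → ($359000 − $240000) × 3.15% × 95/365 = $975.6370
Total = $8338.8699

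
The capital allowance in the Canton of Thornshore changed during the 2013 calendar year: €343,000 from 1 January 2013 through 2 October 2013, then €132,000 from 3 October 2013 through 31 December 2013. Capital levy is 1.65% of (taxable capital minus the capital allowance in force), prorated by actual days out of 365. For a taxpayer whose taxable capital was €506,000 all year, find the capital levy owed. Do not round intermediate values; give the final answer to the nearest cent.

1 January – 2 October 2013: 275 days, exemption €343,000 → (€506,000 − €343,000) × 1.65% × 275/365 = €2,026.3356
3 October – 31 December 2013: 90 days, exemption €132,000 → (€506,000 − €132,000) × 1.65% × 90/365 = €1,521.6164
Total = €3,547.9521

€3,547.95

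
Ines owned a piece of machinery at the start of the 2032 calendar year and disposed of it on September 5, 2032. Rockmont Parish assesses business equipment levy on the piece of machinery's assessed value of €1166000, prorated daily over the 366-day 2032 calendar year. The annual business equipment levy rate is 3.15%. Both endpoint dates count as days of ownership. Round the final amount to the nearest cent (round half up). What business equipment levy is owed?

€24987.76

Days held (January 1 – September 5, 2032): 249 out of 366
Tax = €1166000 × 3.15% × 249/366 = €24987.7623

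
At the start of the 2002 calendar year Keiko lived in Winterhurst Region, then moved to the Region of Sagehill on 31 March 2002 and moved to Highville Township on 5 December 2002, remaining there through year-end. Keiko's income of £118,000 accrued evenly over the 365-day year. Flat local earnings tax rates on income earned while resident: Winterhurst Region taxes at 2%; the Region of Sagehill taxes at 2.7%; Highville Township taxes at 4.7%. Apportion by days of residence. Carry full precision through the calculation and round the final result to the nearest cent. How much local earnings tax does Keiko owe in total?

Winterhurst Region, 1 January – 30 March 2002: 89 days → £118,000 × 2% × 89/365 = £575.4521
The Region of Sagehill, 31 March – 4 December 2002: 249 days → £118,000 × 2.7% × 249/365 = £2,173.4630
Highville Township, 5 December – 31 December 2002: 27 days → £118,000 × 4.7% × 27/365 = £410.2521
Total = £3,159.1671

£3,159.17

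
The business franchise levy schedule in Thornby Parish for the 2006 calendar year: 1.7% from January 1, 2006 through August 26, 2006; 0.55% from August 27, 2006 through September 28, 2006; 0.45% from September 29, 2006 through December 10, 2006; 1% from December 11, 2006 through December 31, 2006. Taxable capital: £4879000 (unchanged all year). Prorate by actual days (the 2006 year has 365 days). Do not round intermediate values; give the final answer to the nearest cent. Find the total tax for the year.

£63707.71

January 1 – August 26, 2006: 238 days at 1.7% → £4879000 × 1.7% × 238/365 = £54083.3808
August 27 – September 28, 2006: 33 days at 0.55% → £4879000 × 0.55% × 33/365 = £2426.1329
September 29 – December 10, 2006: 73 days at 0.45% → £4879000 × 0.45% × 73/365 = £4391.1000
December 11 – December 31, 2006: 21 days at 1% → £4879000 × 1% × 21/365 = £2807.0959
Total = £63707.7096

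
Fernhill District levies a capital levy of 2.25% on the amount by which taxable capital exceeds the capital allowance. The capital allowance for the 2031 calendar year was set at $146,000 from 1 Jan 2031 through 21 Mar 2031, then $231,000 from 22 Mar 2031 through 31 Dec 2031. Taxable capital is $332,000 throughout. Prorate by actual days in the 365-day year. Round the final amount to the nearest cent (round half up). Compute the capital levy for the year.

1 Jan – 21 Mar 2031: 80 days, exemption $146,000 → ($332,000 − $146,000) × 2.25% × 80/365 = $917.2603
22 Mar – 31 Dec 2031: 285 days, exemption $231,000 → ($332,000 − $231,000) × 2.25% × 285/365 = $1,774.4178
Total = $2,691.6781

$2,691.68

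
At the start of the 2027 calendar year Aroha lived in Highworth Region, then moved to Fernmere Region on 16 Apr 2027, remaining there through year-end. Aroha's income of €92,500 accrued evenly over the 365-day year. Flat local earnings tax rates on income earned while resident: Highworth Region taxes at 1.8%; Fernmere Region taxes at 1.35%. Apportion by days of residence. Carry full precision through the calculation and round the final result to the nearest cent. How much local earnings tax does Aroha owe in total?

Highworth Region, 1 Jan – 15 Apr 2027: 105 days → €92,500 × 1.8% × 105/365 = €478.9726
Fernmere Region, 16 Apr – 31 Dec 2027: 260 days → €92,500 × 1.35% × 260/365 = €889.5205
Total = €1,368.4932

€1,368.49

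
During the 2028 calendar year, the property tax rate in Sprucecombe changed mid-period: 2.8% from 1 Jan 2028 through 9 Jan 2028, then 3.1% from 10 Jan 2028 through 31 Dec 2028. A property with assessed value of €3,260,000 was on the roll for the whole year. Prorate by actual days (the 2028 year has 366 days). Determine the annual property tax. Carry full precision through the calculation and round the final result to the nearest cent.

1 Jan – 9 Jan 2028: 9 days at 2.8% → €3,260,000 × 2.8% × 9/366 = €2,244.5902
10 Jan – 31 Dec 2028: 357 days at 3.1% → €3,260,000 × 3.1% × 357/366 = €98,574.9180
Total = €100,819.5082

€100,819.51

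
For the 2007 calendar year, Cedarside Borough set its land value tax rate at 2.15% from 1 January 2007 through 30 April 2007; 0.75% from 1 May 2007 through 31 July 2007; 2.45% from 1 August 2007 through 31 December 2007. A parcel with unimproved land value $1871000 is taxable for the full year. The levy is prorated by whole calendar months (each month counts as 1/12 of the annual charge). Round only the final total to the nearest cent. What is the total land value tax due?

1 January – 30 April 2007: 4 months at 2.15% → $1871000 × 2.15% × 4/12 = $13408.8333
1 May – 31 July 2007: 3 months at 0.75% → $1871000 × 0.75% × 3/12 = $3508.1250
1 August – 31 December 2007: 5 months at 2.45% → $1871000 × 2.45% × 5/12 = $19099.7917
Total = $36016.7500

$36016.75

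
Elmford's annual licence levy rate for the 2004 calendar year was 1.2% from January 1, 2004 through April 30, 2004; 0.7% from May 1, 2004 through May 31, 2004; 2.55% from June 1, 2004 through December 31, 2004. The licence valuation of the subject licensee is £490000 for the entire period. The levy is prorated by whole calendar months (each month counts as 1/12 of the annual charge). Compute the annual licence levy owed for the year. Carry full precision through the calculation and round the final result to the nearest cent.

£9534.58

January 1 – April 30, 2004: 4 months at 1.2% → £490000 × 1.2% × 4/12 = £1960.0000
May 1 – May 31, 2004: 1 month at 0.7% → £490000 × 0.7% × 1/12 = £285.8333
June 1 – December 31, 2004: 7 months at 2.55% → £490000 × 2.55% × 7/12 = £7288.7500
Total = £9534.5833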